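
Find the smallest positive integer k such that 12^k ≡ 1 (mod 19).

6

The order of 12 must divide p − 1 = 18 = 2 · 3^2.
Divisors: 1, 2, 3, 6, 9, 18.
Check each in increasing order: 12^1 ≡ 12;  12^2 ≡ 11;  12^3 ≡ 18;  12^6 ≡ 1.
Smallest exponent giving 1 is 6.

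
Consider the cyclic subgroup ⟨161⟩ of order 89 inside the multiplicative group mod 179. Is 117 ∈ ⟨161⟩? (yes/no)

yes

117 ∈ ⟨161⟩ iff 117^89 ≡ 1 (mod 179), since |⟨161⟩| = 89.
117^89 mod 179 = 1.
Since 1 = 1, 117 lies in the subgroup.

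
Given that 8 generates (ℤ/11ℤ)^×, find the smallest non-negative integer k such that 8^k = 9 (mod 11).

2

Successive powers of 8 modulo 11:
  8^0=1  8^1=8  8^2=9
So 8^2 ≡ 9 (mod 11), giving k = 2.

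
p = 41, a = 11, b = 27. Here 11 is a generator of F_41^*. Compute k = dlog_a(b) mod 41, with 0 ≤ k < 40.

Successive powers of 11 modulo 41:
  11^0=1  11^1=11  11^2=39  11^3=19  11^4=4  11^5=3
  11^6=33  11^7=35  11^8=16  11^9=12  11^10=9  11^11=17
  11^12=23  11^13=7  11^14=36  11^15=27
So 11^15 ≡ 27 (mod 41), giving k = 15.

15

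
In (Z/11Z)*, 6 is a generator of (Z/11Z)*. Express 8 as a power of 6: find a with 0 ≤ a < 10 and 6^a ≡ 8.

Successive powers of 6 modulo 11:
  6^0=1  6^1=6  6^2=3  6^3=7  6^4=9  6^5=10
  6^6=5  6^7=8
So 6^7 ≡ 8 (mod 11), giving a = 7.

7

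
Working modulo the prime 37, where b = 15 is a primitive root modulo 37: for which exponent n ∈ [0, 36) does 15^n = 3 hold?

2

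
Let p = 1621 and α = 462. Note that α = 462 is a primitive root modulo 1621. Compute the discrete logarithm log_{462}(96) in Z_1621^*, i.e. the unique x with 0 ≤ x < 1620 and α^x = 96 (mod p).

581

Baby-step giant-step with m = ceil(sqrt(1620)) = 41.
Baby table (462^j mod 1621 for j=0..40):
  0:1  1:462  2:1093  3:835  4:1593  5:32  6:195  7:935
  8:784  9:725  10:1024  11:1377  12:742  13:773  14:506  15:348
  16:297  17:1050  18:421  19:1603  20:1410  21:1399  22:1180  23:504
  24:1045  25:1353  26:1001  27:477  28:1539  29:1020  30:1150  31:1233
  32:675  33:618  34:220  35:1138  36:552  37:527  38:324  39:556
  40:754
Giant step factor: 462^(-41) ≡ 893 (mod 1621).
Scan 96·893^i mod 1621 for i = 0, 1, …:
  i=0: 96   i=1: 1436   i=2: 137   i=3: 766
  i=4: 1597   i=5: 1262   i=6: 371   i=7: 619
  i=8: 6   i=9: 495     …   i=13: 1092
  i=14: 935
Match at i=14, j=7: x = 14·41 + 7 = 581.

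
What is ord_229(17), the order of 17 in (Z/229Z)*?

The order of 17 must divide p − 1 = 228 = 2^2 · 3 · 19.
Divisors: 1, 2, 3, 4, 6, 12, 19, 38, 57, 76, 114, 228.
Check each in increasing order: 17^1 ≡ 17;  17^2 ≡ 60;  17^3 ≡ 104;  17^4 ≡ 165;  17^6 ≡ 53;  17^12 ≡ 61;  17^19 ≡ 1.
Smallest exponent giving 1 is 19.

19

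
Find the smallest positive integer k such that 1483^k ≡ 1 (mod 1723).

1722

The order of 1483 must divide p − 1 = 1722 = 2 · 3 · 7 · 41.
Divisors: 1, 2, 3, 6, 7, 14, 21, 41, 42, 82, 123, 246, 287, 574, 861, 1722.
Check each in increasing order: 1483^1 ≡ 1483;  1483^2 ≡ 741;  1483^3 ≡ 1352;  1483^6 ≡ 1524;  1483^7 ≡ 1239;  1483^14 ≡ 1651;  1483^21 ≡ 388;  1483^41 ≡ 866;  1483^42 ≡ 643;  1483^82 ≡ 451;  1483^123 ≡ 1168;  1483^246 ≡ 1331;  1483^287 ≡ 1682;  1483^574 ≡ 1681;  1483^861 ≡ 1722;  1483^1722 ≡ 1.
Smallest exponent giving 1 is 1722.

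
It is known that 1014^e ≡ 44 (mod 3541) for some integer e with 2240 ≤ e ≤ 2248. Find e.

2241

Compute 1014^2240 mod 3541 = 2675, then multiply by 1014 repeatedly:
  1014^2240=2675  1014^2241=44
Found 44 at exponent 2241.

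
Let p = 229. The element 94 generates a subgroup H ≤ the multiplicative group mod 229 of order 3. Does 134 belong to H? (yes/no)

134 ∈ ⟨94⟩ iff 134^3 ≡ 1 (mod 229), since |⟨94⟩| = 3.
134^3 mod 229 = 1.
Since 1 = 1, 134 lies in the subgroup.

yes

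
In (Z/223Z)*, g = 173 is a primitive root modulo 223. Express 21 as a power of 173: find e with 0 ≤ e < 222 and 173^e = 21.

Baby-step giant-step with m = ceil(sqrt(222)) = 15.
Baby table (173^j mod 223 for j=0..14):
  0:1  1:173  2:47  3:103  4:202  5:158  6:128  7:67
  8:218  9:27  10:211  11:154  12:105  13:102  14:29
Giant step factor: 173^(-15) ≡ 221 (mod 223).
Scan 21·221^i mod 223 for i = 0, 1, …:
  i=0: 21   i=1: 181   i=2: 84   i=3: 55
  i=4: 113   i=5: 220   i=6: 6   i=7: 211
Match at i=7, j=10: e = 7·15 + 10 = 115.

115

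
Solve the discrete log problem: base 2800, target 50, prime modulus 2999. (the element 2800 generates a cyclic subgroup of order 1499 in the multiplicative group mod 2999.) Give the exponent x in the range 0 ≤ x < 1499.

Baby-step giant-step with m = ceil(sqrt(1499)) = 39.
Baby table (2800^j mod 2999 for j=0..38):
  0:1  1:2800  2:614  3:773  4:2121  5:780  6:728  7:2079
  8:141  9:1931  10:2602  11:1029  12:2160  13:2016  14:682  15:2236
  16:1887  17:2361  18:1004  19:1137  20:1661  21:2350  22:194  23:381
  24:2155  25:12  26:611  27:1370  28:279  29:1460  30:363  31:2738
  32:956  33:1692  34:2179  35:1234  36:352  37:1928  38:200
Giant step factor: 2800^(-39) ≡ 1944 (mod 2999).
Scan 50·1944^i mod 2999 for i = 0, 1, …:
  i=0: 50   i=1: 1232   i=2: 1806   i=3: 2034
  i=4: 1414   i=5: 1732   i=6: 2130   i=7: 2100
  i=8: 761   i=9: 877     …   i=31: 1097
  i=32: 279
Match at i=32, j=28: x = 32·39 + 28 = 1276.

1276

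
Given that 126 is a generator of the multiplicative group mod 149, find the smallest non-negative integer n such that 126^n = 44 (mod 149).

Baby-step giant-step with m = ceil(sqrt(148)) = 13.
Baby table (126^j mod 149 for j=0..12):
  0:1  1:126  2:82  3:51  4:19  5:10  6:68  7:75
  8:63  9:41  10:100  11:84  12:5
Giant step factor: 126^(-13) ≡ 57 (mod 149).
Scan 44·57^i mod 149 for i = 0, 1, …:
  i=0: 44   i=1: 124   i=2: 65   i=3: 129
  i=4: 52   i=5: 133   i=6: 131   i=7: 17
  i=8: 75
Match at i=8, j=7: n = 8·13 + 7 = 111.

111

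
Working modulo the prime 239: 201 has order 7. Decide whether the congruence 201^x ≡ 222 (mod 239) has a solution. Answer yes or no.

no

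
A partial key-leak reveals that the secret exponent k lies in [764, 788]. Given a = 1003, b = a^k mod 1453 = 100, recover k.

784

Compute 1003^764 mod 1453 = 99, then multiply by 1003 repeatedly:
  1003^764=99  1003^765=493  1003^766=459  1003^767=1229  1003^768=543
  1003^769=1207  1003^770=272  1003^771=1105  1003^772=1129  1003^773=500
  1003^774=215  1003^775=601  1003^776=1261  1003^777=673  1003^778=827
  1003^779=1271  1003^780=532  1003^781=345  1003^782=221  1003^783=807
  1003^784=100
Found 100 at exponent 784.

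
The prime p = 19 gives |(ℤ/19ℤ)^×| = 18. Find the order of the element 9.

9

The order of 9 must divide p − 1 = 18 = 2 · 3^2.
Divisors: 1, 2, 3, 6, 9, 18.
Check each in increasing order: 9^1 ≡ 9;  9^2 ≡ 5;  9^3 ≡ 7;  9^6 ≡ 11;  9^9 ≡ 1.
Smallest exponent giving 1 is 9.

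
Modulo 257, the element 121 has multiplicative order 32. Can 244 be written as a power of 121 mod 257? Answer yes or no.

no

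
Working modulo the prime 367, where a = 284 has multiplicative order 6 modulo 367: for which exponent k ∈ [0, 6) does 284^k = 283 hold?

Successive powers of 284 modulo 367:
  284^0=1  284^1=284  284^2=283
So 284^2 ≡ 283 (mod 367), giving k = 2.

2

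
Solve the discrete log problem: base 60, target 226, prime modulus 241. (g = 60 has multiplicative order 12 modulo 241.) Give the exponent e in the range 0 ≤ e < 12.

2

Successive powers of 60 modulo 241:
  60^0=1  60^1=60  60^2=226
So 60^2 ≡ 226 (mod 241), giving e = 2.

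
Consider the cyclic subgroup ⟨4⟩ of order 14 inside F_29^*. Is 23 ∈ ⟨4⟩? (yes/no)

yes

23 ∈ ⟨4⟩ iff 23^14 ≡ 1 (mod 29), since |⟨4⟩| = 14.
23^14 mod 29 = 1.
Since 1 = 1, 23 lies in the subgroup.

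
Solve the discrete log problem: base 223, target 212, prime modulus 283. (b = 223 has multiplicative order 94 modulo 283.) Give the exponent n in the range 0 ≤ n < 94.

Baby-step giant-step with m = ceil(sqrt(94)) = 10.
Baby table (223^j mod 283 for j=0..9):
  0:1  1:223  2:204  3:212  4:15  5:232  6:230  7:67
  8:225  9:84
Giant step factor: 223^(-10) ≡ 152 (mod 283).
Scan 212·152^i mod 283 for i = 0, 1, …:
  i=0: 212
Match at i=0, j=3: n = 0·10 + 3 = 3.

3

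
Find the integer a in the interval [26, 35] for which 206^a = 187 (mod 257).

28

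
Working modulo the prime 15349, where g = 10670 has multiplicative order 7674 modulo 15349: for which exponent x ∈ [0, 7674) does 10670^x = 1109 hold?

6483

Baby-step giant-step with m = ceil(sqrt(7674)) = 88.
Baby table (10670^j mod 15349 for j=0..87):
  0:1  1:10670  2:5367  3:14120  4:9965  5:4027  6:6239  7:1517
  8:8544  9:6769  10:8185  11:13489  12:57  13:9579  14:14288  15:6692
  16:92  17:14653  18:2596  19:9724  20:11189  21:2108  22:6075  23:1423
  24:3249  25:8788  26:919  27:13068  28:5244  29:6375  30:9831  31:1704
  32:8464  33:12713  34:8597  35:4366  36:1005  37:9748  38:6336  39:8124
  40:7277  41:10348  42:7803  43:5034  44:6629  45:3238  46:14210  47:3278
  48:11238  49:3072  50:8125  51:2598  52:366  53:6574  54:14999  55:10656
  56:9477  57:378  58:11822  59:2658  60:11257  61:6265  62:2655  63:9945
  64:5513  65:6342  66:10748  67:8781  68:2974  69:6197  70:13847  71:13365
  72:12340  73:4078  74:13194  75:14301  76:7261  77:8467  78:14025  79:9349
  80:679  81:202  82:6480  83:9704  84:12675  85:2211  86:15306  87:1660
Giant step factor: 10670^(-88) ≡ 10317 (mod 15349).
Scan 1109·10317^i mod 15349 for i = 0, 1, …:
  i=0: 1109   i=1: 6548   i=2: 4767   i=3: 2943
  i=4: 2609   i=5: 10256   i=6: 10495   i=7: 5069
  i=8: 2830   i=9: 3312     …   i=72: 6887
  i=73: 2658
Match at i=73, j=59: x = 73·88 + 59 = 6483.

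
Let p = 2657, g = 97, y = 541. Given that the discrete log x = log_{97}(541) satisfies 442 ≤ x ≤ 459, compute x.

448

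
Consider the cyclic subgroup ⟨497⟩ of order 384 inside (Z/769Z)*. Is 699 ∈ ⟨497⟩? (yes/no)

699 ∈ ⟨497⟩ iff 699^384 ≡ 1 (mod 769), since |⟨497⟩| = 384.
699^384 mod 769 = 768.
Since 768 ≠ 1, 699 does not lie in the subgroup.

no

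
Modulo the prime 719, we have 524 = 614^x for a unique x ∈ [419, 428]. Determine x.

Compute 614^419 mod 719 = 524, then multiply by 614 repeatedly:
  614^419=524
Found 524 at exponent 419.

419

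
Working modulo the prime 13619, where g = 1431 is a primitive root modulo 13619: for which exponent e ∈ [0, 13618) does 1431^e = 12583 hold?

10684

Baby-step giant-step with m = ceil(sqrt(13618)) = 117.
Baby table (1431^j mod 13619 for j=0..116):
  0:1  1:1431  2:4911  3:237  4:12291  5:6292  6:1693  7:12120
  8:6733  9:6290  10:12450  11:2298  12:6259  13:8946  14:13485  15:12531
  16:9257  17:9099  18:905  19:1250  20:4661  21:10200  22:10251  23:1518
  24:6837  25:5305  26:5672  27:13327  28:4337  29:9602  30:12510  31:6444
  32:1301  33:9547  34:1900  35:8719  36:1885  37:873  38:9934  39:10937
  40:2616  41:11890  42:4459  43:7137  44:12416  45:8120  46:2713  47:888
  48:4161  49:2888  50:6171  51:5589  52:3506  53:5294  54:3550  55:163
  56:1730  57:10591  58:11393  59:1440  60:4171  61:3579  62:805  63:7959
  64:3845  65:119  66:6861  67:12411  68:965  69:5396  70:13322  71:10801
  72:12285  73:11325  74:13084  75:10698  76:1082  77:9395  78:2292  79:11292
  80:6718  81:12063  82:6880  83:12362  84:12560  85:9899  86:1709  87:7778
  88:3595  89:10082  90:4821  91:7637  92:6109  93:12200  94:12261  95:4219
  96:4172  97:5010  98:5716  99:8196  100:2517  101:6411  102:8554  103:10912
  104:7698  105:11686  106:12153  107:13099  108:4925  109:6652  110:12950  111:9610
  112:10339  113:4875  114:3197  115:12542  116:11379
Giant step factor: 1431^(-117) ≡ 2680 (mod 13619).
Scan 12583·2680^i mod 13619 for i = 0, 1, …:
  i=0: 12583   i=1: 1796   i=2: 5773   i=3: 456
  i=4: 9989   i=5: 9185   i=6: 6267   i=7: 3333
  i=8: 11995   i=9: 5760     …   i=90: 1286
  i=91: 873
Match at i=91, j=37: e = 91·117 + 37 = 10684.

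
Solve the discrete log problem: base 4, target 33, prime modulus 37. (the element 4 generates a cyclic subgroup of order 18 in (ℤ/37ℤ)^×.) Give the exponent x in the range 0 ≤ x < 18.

Successive powers of 4 modulo 37:
  4^0=1  4^1=4  4^2=16  4^3=27  4^4=34  4^5=25
  4^6=26  4^7=30  4^8=9  4^9=36  4^10=33
So 4^10 ≡ 33 (mod 37), giving x = 10.

10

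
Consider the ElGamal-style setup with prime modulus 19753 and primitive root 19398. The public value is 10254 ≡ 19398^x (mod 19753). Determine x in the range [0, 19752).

Baby-step giant-step with m = ceil(sqrt(19752)) = 141.
Baby table (19398^j mod 19753 for j=0..140):
  0:1  1:19398  2:7507  3:1670  4:19493  5:13288  6:3727  7:366
  8:8341  9:1895  10:18630  11:3605  12:4170  13:1125  14:15438  15:10844
  16:2215  17:3795  18:15732  19:5239  20:16690  21:950  22:18304  23:817
  24:6260  25:9789  26:1433  27:4863  28:11899  29:2997  30:2727  31:19565
  32:7481  33:10900  34:2088  35:9374  36:10487  37:10432  38:10204  39:12132
  40:19047  41:13594  42:13615  43:6160  44:5783  45:1347  46:15640  47:18146
  48:17401  49:5334  50:2718  51:3007  52:18930  53:15623  54:4428  55:8300
  56:16450  57:7138  58:14147  59:14830  60:9401  61:902  62:15591  63:15788
  64:5112  65:2516  66:15458  67:3744  68:14084  69:17442  70:10532  71:14210
  72:12218  73:8270  74:7347  75:18964  76:3553  77:2877  78:5821  79:7610
  80:4611  81:2594  82:7521  83:16453  84:6073  85:16915  86:87  87:8621
  88:1260  89:7019  90:16886  91:10382  92:8201  93:12089  94:14559  95:6841
  96:1064  97:17340  98:7236  99:18863  100:19655  101:15037  102:14928  103:14117
  104:5727  105:1474  106:10061  107:3638  108:12208  109:11820  110:11289  111:2264
  112:6153  113:8268  114:8057  115:3950  116:213  117:3397  118:18751  119:156
  120:3879  121:5665  122:3731  123:18699  124:18616  125:8575  126:17590  127:17251
  128:19078  129:2589  130:9296  131:18424  132:17476  133:18215  134:12659  135:9739
  136:19183  137:4820  138:7411  139:15997  140:9929
Giant step factor: 19398^(-141) ≡ 1939 (mod 19753).
Scan 10254·1939^i mod 19753 for i = 0, 1, …:
  i=0: 10254   i=1: 10988   i=2: 11998   i=3: 14841
  i=4: 16331   i=5: 1750   i=6: 15487   i=7: 4733
  i=8: 11895   i=9: 12654     …   i=35: 3894
  i=36: 4820
Match at i=36, j=137: x = 36·141 + 137 = 5213.

5213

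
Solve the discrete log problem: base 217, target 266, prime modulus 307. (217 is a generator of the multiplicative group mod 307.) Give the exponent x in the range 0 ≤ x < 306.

173

Baby-step giant-step with m = ceil(sqrt(306)) = 18.
Baby table (217^j mod 307 for j=0..17):
  0:1  1:217  2:118  3:125  4:109  5:14  6:275  7:117
  8:215  9:298  10:196  11:166  12:103  13:247  14:181  15:288
  16:175  17:214
Giant step factor: 217^(-18) ≡ 235 (mod 307).
Scan 266·235^i mod 307 for i = 0, 1, …:
  i=0: 266   i=1: 189   i=2: 207   i=3: 139
  i=4: 123   i=5: 47   i=6: 300   i=7: 197
  i=8: 245   i=9: 166
Match at i=9, j=11: x = 9·18 + 11 = 173.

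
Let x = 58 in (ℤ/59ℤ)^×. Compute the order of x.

2

The order of 58 must divide p − 1 = 58 = 2 · 29.
Divisors: 1, 2, 29, 58.
Check each in increasing order: 58^1 ≡ 58;  58^2 ≡ 1.
Smallest exponent giving 1 is 2.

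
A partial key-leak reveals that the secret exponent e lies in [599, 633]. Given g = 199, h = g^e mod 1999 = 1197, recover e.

612

Compute 199^599 mod 1999 = 836, then multiply by 199 repeatedly:
  199^599=836  199^600=447  199^601=997  199^602=502  199^603=1947
  199^604=1646  199^605=1717  199^606=1853  199^607=931  199^608=1361
  199^609=974  199^610=1922  199^611=669  199^612=1197
Found 1197 at exponent 612.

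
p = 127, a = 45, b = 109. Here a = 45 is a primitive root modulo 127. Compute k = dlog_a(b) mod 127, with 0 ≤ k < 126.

61

Baby-step giant-step with m = ceil(sqrt(126)) = 12.
Baby table (45^j mod 127 for j=0..11):
  0:1  1:45  2:120  3:66  4:49  5:46  6:38  7:59
  8:115  9:95  10:84  11:97
Giant step factor: 45^(-12) ≡ 100 (mod 127).
Scan 109·100^i mod 127 for i = 0, 1, …:
  i=0: 109   i=1: 105   i=2: 86   i=3: 91
  i=4: 83   i=5: 45
Match at i=5, j=1: k = 5·12 + 1 = 61.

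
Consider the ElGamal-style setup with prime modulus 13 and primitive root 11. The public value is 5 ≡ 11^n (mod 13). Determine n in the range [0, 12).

3

Successive powers of 11 modulo 13:
  11^0=1  11^1=11  11^2=4  11^3=5
So 11^3 ≡ 5 (mod 13), giving n = 3.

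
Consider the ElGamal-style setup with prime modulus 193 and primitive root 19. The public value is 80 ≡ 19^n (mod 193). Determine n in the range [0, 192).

Baby-step giant-step with m = ceil(sqrt(192)) = 14.
Baby table (19^j mod 193 for j=0..13):
  0:1  1:19  2:168  3:104  4:46  5:102  6:8  7:152
  8:186  9:60  10:175  11:44  12:64  13:58
Giant step factor: 19^(-14) ≡ 31 (mod 193).
Scan 80·31^i mod 193 for i = 0, 1, …:
  i=0: 80   i=1: 164   i=2: 66   i=3: 116
  i=4: 122   i=5: 115   i=6: 91   i=7: 119
  i=8: 22   i=9: 103   i=10: 105   i=11: 167
  i=12: 159   i=13: 104
Match at i=13, j=3: n = 13·14 + 3 = 185.

185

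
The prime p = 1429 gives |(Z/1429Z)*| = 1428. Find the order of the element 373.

The order of 373 must divide p − 1 = 1428 = 2^2 · 3 · 7 · 17.
Divisors: 1, 2, 3, 4, 6, 7, 12, 14, 17, 21, 28, 34, 42, 51, 68, 84, 102, 119, 204, 238, 357, 476, 714, 1428.
Check each in increasing order: 373^1 ≡ 373;  373^2 ≡ 516;  373^3 ≡ 982;  373^4 ≡ 462;  373^6 ≡ 1178;  373^7 ≡ 691;  373^12 ≡ 125;  373^14 ≡ 195;  373^17 ≡ 4;  373^21 ≡ 419;  373^28 ≡ 871;  373^34 ≡ 16;  373^42 ≡ 1223;  373^51 ≡ 64;  373^68 ≡ 256;  373^84 ≡ 995;  373^102 ≡ 1238;  373^119 ≡ 665;  373^204 ≡ 756;  373^238 ≡ 664;  373^357 ≡ 1428;  373^476 ≡ 764;  373^714 ≡ 1.
Smallest exponent giving 1 is 714.

714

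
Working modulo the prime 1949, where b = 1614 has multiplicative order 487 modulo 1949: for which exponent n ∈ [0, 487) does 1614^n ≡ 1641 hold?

225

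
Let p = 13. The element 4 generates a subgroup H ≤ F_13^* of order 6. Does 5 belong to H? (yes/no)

no

⟨4⟩ has order 6; its elements mod 13 are {1, 3, 4, 9, 10, 12}.
5 is not in this set.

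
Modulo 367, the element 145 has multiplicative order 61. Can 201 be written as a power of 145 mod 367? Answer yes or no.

no

201 ∈ ⟨145⟩ iff 201^61 ≡ 1 (mod 367), since |⟨145⟩| = 61.
201^61 mod 367 = 84.
Since 84 ≠ 1, 201 does not lie in the subgroup.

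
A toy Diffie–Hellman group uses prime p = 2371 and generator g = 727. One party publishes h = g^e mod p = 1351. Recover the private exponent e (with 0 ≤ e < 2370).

Baby-step giant-step with m = ceil(sqrt(2370)) = 49.
Baby table (727^j mod 2371 for j=0..48):
  0:1  1:727  2:2167  3:1065  4:1309  5:872  6:887  7:2308
  8:1619  9:997  10:1664  11:518  12:1968  13:1023  14:1598  15:2327
  16:1206  17:1863  18:560  19:1679  20:1939  21:1279  22:401  23:2265
  24:1181  25:285  26:918  27:1135  28:37  29:818  30:1936  31:1469
  32:1013  33:1441  34:1996  35:40  36:628  37:1324  38:2293  39:198
  40:1686  41:2286  42:2222  43:743  44:1944  45:172  46:1752  47:477
  48:613
Giant step factor: 727^(-49) ≡ 2151 (mod 2371).
Scan 1351·2151^i mod 2371 for i = 0, 1, …:
  i=0: 1351   i=1: 1526   i=2: 962   i=3: 1750
  i=4: 1473   i=5: 767   i=6: 1972   i=7: 53
  i=8: 195   i=9: 2149     …   i=46: 772
  i=47: 872
Match at i=47, j=5: e = 47·49 + 5 = 2308.

2308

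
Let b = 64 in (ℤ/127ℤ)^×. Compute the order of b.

7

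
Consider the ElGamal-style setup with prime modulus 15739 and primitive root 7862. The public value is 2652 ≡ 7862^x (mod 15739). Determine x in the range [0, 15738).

15362

Baby-step giant-step with m = ceil(sqrt(15738)) = 126.
Baby table (7862^j mod 15739 for j=0..125):
  0:1  1:7862  2:3991  3:9415  4:213  5:6272  6:177  7:6542
  8:13891  9:13860  10:6223  11:8414  12:15590  13:8987  14:3423  15:13675
  16:15480  17:9812  18:5105  19:1060  20:7789  21:12408  22:1374  23:5434
  24:6462  25:14491  26:9360  27:8495  28:7113  29:1739  30:10566  31:15189
  32:4125  33:8410  34:15620  35:8762  36:12980  37:12823  38:6131  39:9104
  40:10415  41:8452  42:15305  43:3255  44:14935  45:6030  46:1992  47:799
  48:1877  49:9531  50:15082  51:12797  52:6326  53:15511  54:1710  55:2914
  56:9623  57:14392  58:2233  59:6861  60:3629  61:12130  62:3459  63:13405
  64:1766  65:2494  66:12773  67:6506  68:14161  69:11835  70:13541  71:746
  72:10144  73:2615  74:3996  75:1508  76:4429  77:6130  78:1242  79:6424
  80:14776  81:15092  82:12722  83:14758  84:15227  85:3840  86:2678  87:11393
  88:1117  89:15231  90:3810  91:2903  92:1836  93:1969  94:8841  95:4518
  96:13332  97:10183  98:10192  99:2255  100:6696  101:12736  102:14653  103:8145
  104:9738  105:5660  106:4767  107:3595  108:12385  109:9416  110:8075  111:10263
  112:9592  113:6755  114:4424  115:14037  116:12765  117:6566  118:13711  119:15210
  120:11837  121:13526  122:8728  123:13235  124:3041  125:801
Giant step factor: 7862^(-126) ≡ 14040 (mod 15739).
Scan 2652·14040^i mod 15739 for i = 0, 1, …:
  i=0: 2652   i=1: 11345   i=2: 5120   i=3: 4787
  i=4: 3950   i=5: 9503   i=6: 2617   i=7: 7854
  i=8: 2726   i=9: 11531     …   i=120: 2540
  i=121: 12765
Match at i=121, j=116: x = 121·126 + 116 = 15362.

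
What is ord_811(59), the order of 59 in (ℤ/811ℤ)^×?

45

The order of 59 must divide p − 1 = 810 = 2 · 3^4 · 5.
Divisors: 1, 2, 3, 5, 6, 9, 10, 15, 18, 27, 30, 45, 54, 81, 90, 135, 162, 270, 405, 810.
Check each in increasing order: 59^1 ≡ 59;  59^2 ≡ 237;  59^3 ≡ 196;  59^5 ≡ 225;  59^6 ≡ 299;  59^9 ≡ 212;  59^10 ≡ 343;  59^15 ≡ 130;  59^18 ≡ 339;  59^27 ≡ 500;  59^30 ≡ 680;  59^45 ≡ 1.
Smallest exponent giving 1 is 45.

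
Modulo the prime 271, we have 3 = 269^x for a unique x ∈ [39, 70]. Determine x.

Compute 269^39 mod 271 = 152, then multiply by 269 repeatedly:
  269^39=152  269^40=238  269^41=66  269^42=139  269^43=264
  269^44=14  269^45=243  269^46=56  269^47=159  269^48=224
  269^49=94  269^50=83  269^51=105  269^52=61  269^53=149
  269^54=244  269^55=54  269^56=163  269^57=216  269^58=110
  269^59=51  269^60=169  269^61=204  269^62=134  269^63=3
Found 3 at exponent 63.

63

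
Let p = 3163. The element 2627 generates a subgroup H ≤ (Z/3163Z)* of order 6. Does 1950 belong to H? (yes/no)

1950 ∈ ⟨2627⟩ iff 1950^6 ≡ 1 (mod 3163), since |⟨2627⟩| = 6.
1950^6 mod 3163 = 291.
Since 291 ≠ 1, 1950 does not lie in the subgroup.

no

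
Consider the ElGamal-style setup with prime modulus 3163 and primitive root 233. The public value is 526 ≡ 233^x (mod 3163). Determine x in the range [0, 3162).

2213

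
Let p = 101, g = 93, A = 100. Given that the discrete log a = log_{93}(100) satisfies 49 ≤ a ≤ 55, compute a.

50

Compute 93^49 mod 101 = 38, then multiply by 93 repeatedly:
  93^49=38  93^50=100
Found 100 at exponent 50.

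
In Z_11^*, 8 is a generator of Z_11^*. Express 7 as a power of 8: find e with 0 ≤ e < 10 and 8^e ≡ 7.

9

Successive powers of 8 modulo 11:
  8^0=1  8^1=8  8^2=9  8^3=6  8^4=4  8^5=10
  8^6=3  8^7=2  8^8=5  8^9=7
So 8^9 ≡ 7 (mod 11), giving e = 9.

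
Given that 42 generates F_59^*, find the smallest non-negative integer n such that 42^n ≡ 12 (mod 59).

10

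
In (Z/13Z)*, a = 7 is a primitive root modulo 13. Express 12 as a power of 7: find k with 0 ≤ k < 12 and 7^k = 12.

6

Successive powers of 7 modulo 13:
  7^0=1  7^1=7  7^2=10  7^3=5  7^4=9  7^5=11
  7^6=12
So 7^6 ≡ 12 (mod 13), giving k = 6.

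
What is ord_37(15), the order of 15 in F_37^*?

36

The order of 15 must divide p − 1 = 36 = 2^2 · 3^2.
Divisors: 1, 2, 3, 4, 6, 9, 12, 18, 36.
Check each in increasing order: 15^1 ≡ 15;  15^2 ≡ 3;  15^3 ≡ 8;  15^4 ≡ 9;  15^6 ≡ 27;  15^9 ≡ 31;  15^12 ≡ 26;  15^18 ≡ 36;  15^36 ≡ 1.
Smallest exponent giving 1 is 36.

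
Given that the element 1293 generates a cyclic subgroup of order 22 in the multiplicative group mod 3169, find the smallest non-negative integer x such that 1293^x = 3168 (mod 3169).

11

Successive powers of 1293 modulo 3169:
  1293^0=1  1293^1=1293  1293^2=1786  1293^3=2266  1293^4=1782  1293^5=263
  1293^6=976  1293^7=706  1293^8=186  1293^9=2823  1293^10=2620  1293^11=3168
So 1293^11 ≡ 3168 (mod 3169), giving x = 11.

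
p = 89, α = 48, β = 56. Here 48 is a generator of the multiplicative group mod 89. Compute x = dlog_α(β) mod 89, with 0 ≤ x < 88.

25

Baby-step giant-step with m = ceil(sqrt(88)) = 10.
Baby table (48^j mod 89 for j=0..9):
  0:1  1:48  2:79  3:54  4:11  5:83  6:68  7:60
  8:32  9:23
Giant step factor: 48^(-10) ≡ 47 (mod 89).
Scan 56·47^i mod 89 for i = 0, 1, …:
  i=0: 56   i=1: 51   i=2: 83
Match at i=2, j=5: x = 2·10 + 5 = 25.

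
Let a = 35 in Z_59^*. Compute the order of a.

29

The order of 35 must divide p − 1 = 58 = 2 · 29.
Divisors: 1, 2, 29, 58.
Check each in increasing order: 35^1 ≡ 35;  35^2 ≡ 45;  35^29 ≡ 1.
Smallest exponent giving 1 is 29.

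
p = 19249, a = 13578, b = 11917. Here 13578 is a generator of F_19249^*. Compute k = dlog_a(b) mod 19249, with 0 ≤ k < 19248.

Baby-step giant-step with m = ceil(sqrt(19248)) = 139.
Baby table (13578^j mod 19249 for j=0..138):
  0:1  1:13578  2:14411  3:6473  4:18709  5:1749  6:13905  7:7898
  8:2865  9:17990  10:17659  11:8358  12:12069  13:6145  14:11644  15:10195
  16:8151  17:11777  18:6663  19:19163  20:6481  21:11839  22:1543  23:7942
  24:3578  25:16857  26:13736  27:3847  28:12029  29:1997  30:12674  31:1512
  32:10502  33:18813  34:8684  35:11227  36:7375  37:4452  38:7396  39:855
  40:2043  41:2045  42:9952  43:276  44:13222  45:12142  46:15640  47:4952
  48:1499  49:7229  50:4711  51:1531  52:18247  53:3887  54:16177  55:967
  56:2108  57:18410  58:3466  59:16792  60:16620  61:10333  62:14762  63:17848
  64:14483  65:2390  66:16855  67:5829  68:13523  69:18332  70:3077  71:9176
  72:12200  73:13955  74:13083  75:11202  76:14407  77:9908  78:18812  79:14355
  80:16065  81:902  82:4992  83:5647  84:6199  85:13394  86:18429  87:11211
  88:1866  89:4864  90:73  91:9495  92:12557  93:10553  94:18327  95:12183
  96:14117  97:18333  98:16655  99:4338  100:18673  101:13415  102:14832  103:5858
  104:3056  105:12773  106:17553  107:12765  108:5174  109:12971  110:11137  111:17291
  112:16394  113:2296  114:10957  115:17874  116:1780  117:11345  118:11912  119:11038
  120:1250  121:14131  122:15935  123:6670  124:17964  125:11113  126:18652  127:17012
  128:936  129:4668  130:14396  131:14542  132:14283  133:899  134:2756  135:912
  136:6029  137:15014  138:13182
Giant step factor: 13578^(-139) ≡ 13116 (mod 19249).
Scan 11917·13116^i mod 19249 for i = 0, 1, …:
  i=0: 11917   i=1: 1492   i=2: 12088   i=3: 11444
  i=4: 15051   i=5: 10421   i=6: 13936   i=7: 15321
  i=8: 9925   i=9: 14562     …   i=62: 12721
  i=63: 17553
Match at i=63, j=106: k = 63·139 + 106 = 8863.

8863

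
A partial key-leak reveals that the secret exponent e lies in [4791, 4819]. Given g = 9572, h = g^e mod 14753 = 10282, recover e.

4799

Compute 9572^4791 mod 14753 = 4039, then multiply by 9572 repeatedly:
  9572^4791=4039  9572^4792=8448  9572^4793=3063  9572^4794=4825  9572^4795=8010
  9572^4796=379  9572^4797=13303  9572^4798=3173  9572^4799=10282
Found 10282 at exponent 4799.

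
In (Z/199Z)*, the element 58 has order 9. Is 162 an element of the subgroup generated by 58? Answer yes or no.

⟨58⟩ has order 9; its elements mod 199 are {1, 43, 58, 92, 106, 162, 175, 178, 180}.
162 is in this set.

yes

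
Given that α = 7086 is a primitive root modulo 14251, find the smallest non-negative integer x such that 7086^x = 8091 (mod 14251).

3169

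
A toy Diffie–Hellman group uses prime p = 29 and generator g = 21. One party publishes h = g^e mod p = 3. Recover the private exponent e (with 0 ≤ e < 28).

Successive powers of 21 modulo 29:
  21^0=1  21^1=21  21^2=6  21^3=10  21^4=7  21^5=2
  21^6=13  21^7=12  21^8=20  21^9=14  21^10=4  21^11=26
  21^12=24  21^13=11  21^14=28  21^15=8  21^16=23  21^17=19
  21^18=22  21^19=27  21^20=16  21^21=17  21^22=9  21^23=15
  21^24=25  21^25=3
So 21^25 ≡ 3 (mod 29), giving e = 25.

25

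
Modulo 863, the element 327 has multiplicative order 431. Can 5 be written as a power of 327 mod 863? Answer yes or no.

5 ∈ ⟨327⟩ iff 5^431 ≡ 1 (mod 863), since |⟨327⟩| = 431.
5^431 mod 863 = 862.
Since 862 ≠ 1, 5 does not lie in the subgroup.

no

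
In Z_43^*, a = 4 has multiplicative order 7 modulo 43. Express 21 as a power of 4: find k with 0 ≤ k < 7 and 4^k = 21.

3

Successive powers of 4 modulo 43:
  4^0=1  4^1=4  4^2=16  4^3=21
So 4^3 ≡ 21 (mod 43), giving k = 3.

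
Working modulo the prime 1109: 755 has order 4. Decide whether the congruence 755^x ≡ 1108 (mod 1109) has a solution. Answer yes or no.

1108 ∈ ⟨755⟩ iff 1108^4 ≡ 1 (mod 1109), since |⟨755⟩| = 4.
1108^4 mod 1109 = 1.
Since 1 = 1, 1108 lies in the subgroup.

yes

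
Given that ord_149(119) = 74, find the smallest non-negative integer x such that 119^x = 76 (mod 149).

7

Successive powers of 119 modulo 149:
  119^0=1  119^1=119  119^2=6  119^3=118  119^4=36  119^5=112
  119^6=67  119^7=76
So 119^7 ≡ 76 (mod 149), giving x = 7.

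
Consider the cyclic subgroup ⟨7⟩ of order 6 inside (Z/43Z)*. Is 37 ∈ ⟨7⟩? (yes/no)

yes

37 ∈ ⟨7⟩ iff 37^6 ≡ 1 (mod 43), since |⟨7⟩| = 6.
37^6 mod 43 = 1.
Since 1 = 1, 37 lies in the subgroup.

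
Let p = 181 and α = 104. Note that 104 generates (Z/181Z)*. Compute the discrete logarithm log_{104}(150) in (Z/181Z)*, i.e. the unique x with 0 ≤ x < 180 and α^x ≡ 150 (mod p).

Successive powers of 104 modulo 181:
  104^0=1  104^1=104  104^2=137  104^3=130  104^4=126  104^5=72
  104^6=67  104^7=90  104^8=129  104^9=22  104^10=116  104^11=118
  104^12=145  104^13=57  104^14=136  104^15=26  104^16=170  104^17=123
  104^18=122  104^19=18  104^20=62  104^21=113  104^22=168  104^23=96
  104^24=29  104^25=120  104^26=172  104^27=150
So 104^27 ≡ 150 (mod 181), giving x = 27.

27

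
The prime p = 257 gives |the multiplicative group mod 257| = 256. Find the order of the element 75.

The order of 75 must divide p − 1 = 256 = 2^8.
Divisors: 1, 2, 4, 8, 16, 32, 64, 128, 256.
Check each in increasing order: 75^1 ≡ 75;  75^2 ≡ 228;  75^4 ≡ 70;  75^8 ≡ 17;  75^16 ≡ 32;  75^32 ≡ 253;  75^64 ≡ 16;  75^128 ≡ 256;  75^256 ≡ 1.
Smallest exponent giving 1 is 256.

256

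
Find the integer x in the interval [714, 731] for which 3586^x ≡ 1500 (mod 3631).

729

Compute 3586^714 mod 3631 = 1183, then multiply by 3586 repeatedly:
  3586^714=1183  3586^715=1230  3586^716=2746  3586^717=3515  3586^718=1589
  3586^719=1115  3586^720=659  3586^721=3024  3586^722=1898  3586^723=1734
  3586^724=1852  3586^725=173  3586^726=3108  3586^727=1749  3586^728=1177
  3586^729=1500
Found 1500 at exponent 729.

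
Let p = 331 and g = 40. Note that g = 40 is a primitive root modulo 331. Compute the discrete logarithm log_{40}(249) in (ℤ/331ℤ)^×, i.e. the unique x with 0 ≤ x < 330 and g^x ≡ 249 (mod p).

31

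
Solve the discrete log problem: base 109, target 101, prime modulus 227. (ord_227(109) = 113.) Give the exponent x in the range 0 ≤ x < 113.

Baby-step giant-step with m = ceil(sqrt(113)) = 11.
Baby table (109^j mod 227 for j=0..10):
  0:1  1:109  2:77  3:221  4:27  5:219  6:36  7:65
  8:48  9:11  10:64
Giant step factor: 109^(-11) ≡ 160 (mod 227).
Scan 101·160^i mod 227 for i = 0, 1, …:
  i=0: 101   i=1: 43   i=2: 70   i=3: 77
Match at i=3, j=2: x = 3·11 + 2 = 35.

35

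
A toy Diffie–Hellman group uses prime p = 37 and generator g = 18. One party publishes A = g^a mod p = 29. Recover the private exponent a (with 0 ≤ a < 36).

33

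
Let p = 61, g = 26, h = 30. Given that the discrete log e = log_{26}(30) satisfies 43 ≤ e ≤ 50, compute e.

49

Compute 26^43 mod 61 = 10, then multiply by 26 repeatedly:
  26^43=10  26^44=16  26^45=50  26^46=19  26^47=6
  26^48=34  26^49=30
Found 30 at exponent 49.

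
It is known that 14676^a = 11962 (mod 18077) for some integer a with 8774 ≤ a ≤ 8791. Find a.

8783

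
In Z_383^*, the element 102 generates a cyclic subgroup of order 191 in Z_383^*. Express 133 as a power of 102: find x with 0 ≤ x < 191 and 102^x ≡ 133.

16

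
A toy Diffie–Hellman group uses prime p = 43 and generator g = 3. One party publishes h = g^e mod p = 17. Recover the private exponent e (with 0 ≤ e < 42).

38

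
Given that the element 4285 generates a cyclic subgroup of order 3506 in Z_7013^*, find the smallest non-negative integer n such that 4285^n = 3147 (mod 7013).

37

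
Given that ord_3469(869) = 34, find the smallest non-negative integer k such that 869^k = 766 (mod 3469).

25

Successive powers of 869 modulo 3469:
  869^0=1  869^1=869  869^2=2388  869^3=710  869^4=2977  869^5=2608
  869^6=1095  869^7=1049  869^8=2703  869^9=394  869^10=2424  869^11=773
  869^12=2220  869^13=416  869^14=728  869^15=1274  869^16=495  869^17=3468
  869^18=2600  869^19=1081  869^20=2759  869^21=492  869^22=861  869^23=2374
  869^24=2420  869^25=766
So 869^25 ≡ 766 (mod 3469), giving k = 25.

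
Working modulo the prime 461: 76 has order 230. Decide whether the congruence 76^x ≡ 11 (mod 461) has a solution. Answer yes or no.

no

11 ∈ ⟨76⟩ iff 11^230 ≡ 1 (mod 461), since |⟨76⟩| = 230.
11^230 mod 461 = 460.
Since 460 ≠ 1, 11 does not lie in the subgroup.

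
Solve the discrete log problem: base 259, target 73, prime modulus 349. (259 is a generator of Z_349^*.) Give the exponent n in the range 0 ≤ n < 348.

2

Baby-step giant-step with m = ceil(sqrt(348)) = 19.
Baby table (259^j mod 349 for j=0..18):
  0:1  1:259  2:73  3:61  4:94  5:265  6:231  7:150
  8:111  9:131  10:76  11:140  12:313  13:99  14:164  15:247
  16:106  17:232  18:60
Giant step factor: 259^(-19) ≡ 294 (mod 349).
Scan 73·294^i mod 349 for i = 0, 1, …:
  i=0: 73
Match at i=0, j=2: n = 0·19 + 2 = 2.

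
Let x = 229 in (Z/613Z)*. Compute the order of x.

612

The order of 229 must divide p − 1 = 612 = 2^2 · 3^2 · 17.
Divisors: 1, 2, 3, 4, 6, 9, 12, 17, 18, 34, 36, 51, 68, 102, 153, 204, 306, 612.
Check each in increasing order: 229^1 ≡ 229;  229^2 ≡ 336;  229^3 ≡ 319;  229^4 ≡ 104;  229^6 ≡ 3;  229^9 ≡ 344;  229^12 ≡ 9;  229^17 ≡ 407;  229^18 ≡ 27;  229^34 ≡ 139;  229^36 ≡ 116;  229^51 ≡ 177;  229^68 ≡ 318;  229^102 ≡ 66;  229^153 ≡ 35;  229^204 ≡ 65;  229^306 ≡ 612;  229^612 ≡ 1.
Smallest exponent giving 1 is 612.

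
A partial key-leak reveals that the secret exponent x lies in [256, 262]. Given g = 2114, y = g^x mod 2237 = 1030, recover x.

259

Compute 2114^256 mod 2237 = 2085, then multiply by 2114 repeatedly:
  2114^256=2085  2114^257=800  2114^258=28  2114^259=1030
Found 1030 at exponent 259.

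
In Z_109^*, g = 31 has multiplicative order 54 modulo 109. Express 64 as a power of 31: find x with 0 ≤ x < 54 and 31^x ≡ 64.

9

Successive powers of 31 modulo 109:
  31^0=1  31^1=31  31^2=89  31^3=34  31^4=73  31^5=83
  31^6=66  31^7=84  31^8=97  31^9=64
So 31^9 ≡ 64 (mod 109), giving x = 9.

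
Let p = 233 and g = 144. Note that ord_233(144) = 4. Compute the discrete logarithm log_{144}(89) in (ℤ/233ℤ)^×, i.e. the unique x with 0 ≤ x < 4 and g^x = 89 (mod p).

3

Successive powers of 144 modulo 233:
  144^0=1  144^1=144  144^2=232  144^3=89
So 144^3 ≡ 89 (mod 233), giving x = 3.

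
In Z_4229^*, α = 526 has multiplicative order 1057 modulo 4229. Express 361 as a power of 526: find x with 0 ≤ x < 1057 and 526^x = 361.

928

Baby-step giant-step with m = ceil(sqrt(1057)) = 33.
Baby table (526^j mod 4229 for j=0..32):
  0:1  1:526  2:1791  3:3228  4:2099  5:305  6:3957  7:714
  8:3412  9:1616  10:4216  11:1620  12:2091  13:326  14:2316  15:264
  16:3536  17:3405  18:2163  19:137  20:169  21:85  22:2420  23:4220
  24:3724  25:797  26:551  27:2254  28:1484  29:2448  30:2032  31:3124
  32:2372
Giant step factor: 526^(-33) ≡ 1988 (mod 4229).
Scan 361·1988^i mod 4229 for i = 0, 1, …:
  i=0: 361   i=1: 2967   i=2: 3170   i=3: 750
  i=4: 2392   i=5: 1900   i=6: 703   i=7: 1994
  i=8: 1499   i=9: 2796     …   i=27: 301
  i=28: 2099
Match at i=28, j=4: x = 28·33 + 4 = 928.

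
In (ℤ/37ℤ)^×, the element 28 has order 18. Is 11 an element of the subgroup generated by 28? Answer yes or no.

⟨28⟩ has order 18; its elements mod 37 are {1, 3, 4, 7, 9, 10, 11, 12, 16, 21, 25, 26, 27, 28, 30, 33, 34, 36}.
11 is in this set.

yes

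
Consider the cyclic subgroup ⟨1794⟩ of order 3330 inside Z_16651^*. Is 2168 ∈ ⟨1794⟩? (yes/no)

2168 ∈ ⟨1794⟩ iff 2168^3330 ≡ 1 (mod 16651), since |⟨1794⟩| = 3330.
2168^3330 mod 16651 = 1.
Since 1 = 1, 2168 lies in the subgroup.

yes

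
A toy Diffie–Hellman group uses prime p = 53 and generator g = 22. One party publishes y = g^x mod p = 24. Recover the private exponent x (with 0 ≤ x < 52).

40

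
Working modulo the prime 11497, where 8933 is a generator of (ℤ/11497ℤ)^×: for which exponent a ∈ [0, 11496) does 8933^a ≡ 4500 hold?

Baby-step giant-step with m = ceil(sqrt(11496)) = 108.
Baby table (8933^j mod 11497 for j=0..107):
  0:1  1:8933  2:9309  3:10993  4:4592  5:10537  6:1082  7:8026
  8:966  9:6528  10:1840  11:7507  12:9527  13:3897  14:10482  15:4138
  16:1899  17:5692  18:6902  19:8652  20:5482  21:4983  22:8252  23:7849
  24:6411  25:2906  26:10569  27:11010  28:6992  29:7832  30:4011  31:5611
  32:7640  33:1928  34:318  35:935  36:5533  37:686  38:137  39:5139
  40:10663  41:11431  42:8266  43:6444  44:10270  45:7347  46:5875  47:9067
  48:10643  49:5226  50:6038  51:5027  52:10406  53:3553  54:7229  55:9505
  56:2820  57:1133  58:3729  59:4348  60:3818  61:6092  62:4535  63:7224
  64:10828  65:2263  66:3653  67:3763  68:9148  69:9905  70:453  71:11202
  72:9075  73:1628  74:10716  75:2006  76:7272  77:2726  78:712  79:2455
  80:5736  81:9056  82:4356  83:6300  84:85  85:503  86:9469  87:3148
  88:10919  89:10376  90:11491  91:3887  92:1631  93:3024  94:6939  95:5760
  96:5005  97:9329  98:5701  99:6820  100:457  101:946  102:323  103:11109
  104:6090  105:9663  106:103  107:339
Giant step factor: 8933^(-108) ≡ 10791 (mod 11497).
Scan 4500·10791^i mod 11497 for i = 0, 1, …:
  i=0: 4500   i=1: 7669   i=2: 773   i=3: 6118
  i=4: 3564   i=5: 1659   i=6: 1440   i=7: 6593
  i=8: 1627   i=9: 1038     …   i=64: 4699
  i=65: 5139
Match at i=65, j=39: a = 65·108 + 39 = 7059.

7059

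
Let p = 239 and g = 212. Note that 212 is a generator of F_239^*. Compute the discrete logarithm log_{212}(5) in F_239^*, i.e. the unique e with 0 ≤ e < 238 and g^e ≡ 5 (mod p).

Baby-step giant-step with m = ceil(sqrt(238)) = 16.
Baby table (212^j mod 239 for j=0..15):
  0:1  1:212  2:12  3:154  4:144  5:175  6:55  7:188
  8:182  9:105  10:33  11:65  12:157  13:63  14:211  15:39
Giant step factor: 212^(-16) ≡ 170 (mod 239).
Scan 5·170^i mod 239 for i = 0, 1, …:
  i=0: 5   i=1: 133   i=2: 144
Match at i=2, j=4: e = 2·16 + 4 = 36.

36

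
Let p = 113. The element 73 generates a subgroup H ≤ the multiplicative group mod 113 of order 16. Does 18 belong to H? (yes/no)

⟨73⟩ has order 16; its elements mod 113 are {1, 15, 18, 35, 40, 42, 44, 48, 65, 69, 71, 73, 78, 95, 98, 112}.
18 is in this set.

yes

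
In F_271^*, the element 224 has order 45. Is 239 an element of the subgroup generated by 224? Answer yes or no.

239 ∈ ⟨224⟩ iff 239^45 ≡ 1 (mod 271), since |⟨224⟩| = 45.
239^45 mod 271 = 29.
Since 29 ≠ 1, 239 does not lie in the subgroup.

no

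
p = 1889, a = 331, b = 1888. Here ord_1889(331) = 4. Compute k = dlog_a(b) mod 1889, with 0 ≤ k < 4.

2

Successive powers of 331 modulo 1889:
  331^0=1  331^1=331  331^2=1888
So 331^2 ≡ 1888 (mod 1889), giving k = 2.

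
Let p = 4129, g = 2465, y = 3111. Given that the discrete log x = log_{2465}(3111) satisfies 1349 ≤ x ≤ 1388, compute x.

1362

Compute 2465^1349 mod 4129 = 3624, then multiply by 2465 repeatedly:
  2465^1349=3624  2465^1350=2133  2465^1351=1628  2465^1352=3761  2465^1353=1260
  2465^1354=892  2465^1355=2152  2465^1356=3044  2465^1357=1067  2465^1358=4111
  2465^1359=1049  2465^1360=1031  2465^1361=2080  2465^1362=3111
Found 3111 at exponent 1362.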